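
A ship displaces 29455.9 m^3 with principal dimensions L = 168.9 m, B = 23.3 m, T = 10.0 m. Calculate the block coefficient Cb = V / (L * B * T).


Formula: Cb = V / (L * B * T)
Step 1 — L * B * T = 168.9 * 23.3 * 10.0 = 39353.7 m^3
Step 2 — Cb = 29455.9 / 39353.7 ≈ 0.74849 (5 s.f.)

0.74849


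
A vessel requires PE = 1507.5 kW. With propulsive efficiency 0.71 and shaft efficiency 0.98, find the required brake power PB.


Formula: PB = PE / (eta_D * eta_S)
Step 1 — combined efficiency = eta_D * eta_S = 0.71 * 0.98 = 0.6958
Step 2 — PB = 1507.5 / 0.6958 ≈ 2166.6 kW (5 s.f.)

2166.6 kW


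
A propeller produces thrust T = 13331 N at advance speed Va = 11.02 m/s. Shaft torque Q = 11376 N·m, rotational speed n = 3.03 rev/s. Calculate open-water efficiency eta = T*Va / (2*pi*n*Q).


Formula: eta = T * Va / (2 * pi * n * Q)
Step 1 — numerator = T * Va = 13331 * 11.02 = 146907.62
Step 2 — 2 * pi * n = 2 * pi * 3.03 = 19.038051
Step 3 — denominator = 19.038051 * 11376 = 216576.87
Step 4 — eta = 146907.62 / 216576.87 ≈ 0.67832 (5 s.f.)

0.67832


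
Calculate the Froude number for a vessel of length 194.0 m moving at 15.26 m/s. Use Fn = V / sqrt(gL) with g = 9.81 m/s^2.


Formula: Fn = V / sqrt(g * L)
Step 1 — g * L = 9.81 * 194.0 = 1903.14
Step 2 — sqrt(g * L) = sqrt(1903.14) = 43.624993
Step 3 — Fn = 15.26 / 43.624993 ≈ 0.34980 (5 s.f.)

0.34980


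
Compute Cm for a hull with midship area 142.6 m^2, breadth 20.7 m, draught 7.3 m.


Formula: Cm = Am / (B * T)
Step 1 — B * T = 20.7 * 7.3 = 151.11 m^2
Step 2 — Cm = 142.6 / 151.11 ≈ 0.94368 (5 s.f.)

0.94368


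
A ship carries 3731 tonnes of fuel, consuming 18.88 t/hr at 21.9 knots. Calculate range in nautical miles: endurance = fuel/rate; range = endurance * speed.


Formula: endurance = fuel / rate; range = endurance * speed
Step 1 — endurance = 3731 / 18.88 = 197.6165 hours
Step 2 — range = 197.6165 * 21.9 ≈ 4327.8 nautical miles (5 s.f.)

4327.8 NM


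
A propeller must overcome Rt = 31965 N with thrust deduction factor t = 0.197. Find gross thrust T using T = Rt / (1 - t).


Formula: T = Rt / (1 - t)
Step 1 — (1 - t) = 1 - 0.197 = 0.803
Step 2 — T = 31965 / 0.803 ≈ 39807 N (5 s.f.)

39807 N


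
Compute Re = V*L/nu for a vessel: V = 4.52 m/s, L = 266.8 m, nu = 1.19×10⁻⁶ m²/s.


Formula: Re = V * L / nu
Step 1 — V * L = 4.52 * 266.8 = 1205.936 m^2/s
Step 2 — Re = 1205.936 / 1.19e-6 = 1.01e+09

1.01e+09


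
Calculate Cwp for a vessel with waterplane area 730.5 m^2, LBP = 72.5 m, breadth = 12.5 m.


Formula: Cwp = Aw / (L * B)
Step 1 — L * B = 72.5 * 12.5 = 906.25 m^2
Step 2 — Cwp = 730.5 / 906.25 ≈ 0.80607 (5 s.f.)

0.80607


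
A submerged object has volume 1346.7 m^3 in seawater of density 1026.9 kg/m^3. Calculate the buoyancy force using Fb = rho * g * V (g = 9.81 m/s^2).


Formula: Fb = rho * g * V
Substituting: Fb = 1026.9 * 9.81 * 1346.7
Intermediate: 1026.9 * 9.81 = 10073.889
Result: Fb = 10073.889 * 1346.7 ≈ 13567000 N (5 s.f.)

13567000 N


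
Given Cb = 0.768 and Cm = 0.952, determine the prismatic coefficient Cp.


Formula: Cp = Cb / Cm
Substituting: Cp = 0.768 / 0.952
Result: Cp ≈ 0.80672 (5 s.f.)

0.80672


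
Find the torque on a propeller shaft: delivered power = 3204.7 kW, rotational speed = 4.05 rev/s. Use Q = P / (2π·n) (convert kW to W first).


Formula: Q = P_W / (2 * pi * n)
Step 1 — P_W = 3204.7 kW * 1000 = 3204700.0 W
Step 2 — 2 * pi * n = 2 * pi * 4.05 = 25.4469
Step 3 — Q = 3204700.0 / 25.4469 ≈ 125940 N·m (5 s.f.)

125940 N·m


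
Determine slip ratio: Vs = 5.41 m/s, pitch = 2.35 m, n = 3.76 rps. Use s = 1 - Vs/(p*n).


Formula: s = 1 - Vs / (p * n)
Step 1 — p * n = 2.35 * 3.76 = 8.836
Step 2 — Vs / (p*n) = 5.41 / 8.836 = 0.612268 (6 d.p.)
Step 3 — s = 1 - 0.612268 = 0.387732

0.387732


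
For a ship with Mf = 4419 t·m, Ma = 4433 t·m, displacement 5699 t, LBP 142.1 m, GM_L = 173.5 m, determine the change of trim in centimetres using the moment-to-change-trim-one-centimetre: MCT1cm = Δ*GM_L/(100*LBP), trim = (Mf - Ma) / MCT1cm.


Formula: net trimming moment = Mf - Ma; MCT1cm = Δ*GM_L/(100*LBP); trim = net moment / MCT1cm
Step 1 — net trimming moment = 4419 - 4433 = -14 t·m
Step 2 — MCT1cm = 5699 * 173.5 / (100 * 142.1) = 69.5831 t·m/cm
Step 3 — trim = -14 / 69.5831 ≈ -0.20120 cm (5 s.f.)

-0.20120 cm


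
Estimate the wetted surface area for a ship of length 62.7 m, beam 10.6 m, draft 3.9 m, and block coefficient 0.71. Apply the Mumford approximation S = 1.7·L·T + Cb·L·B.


Formula: S = 1.7*L*T + V/T with V = Cb*L*B*T, i.e. S = L * (1.7*T + Cb*B)
Step 1 — 1.7*T = 1.7 * 3.9 = 6.63 m
Step 2 — Cb*B = 0.71 * 10.6 = 7.526 m
Step 3 — 1.7*T + Cb*B = 6.63 + 7.526 = 14.156 m
Step 4 — S = 62.7 * 14.156 ≈ 887.58 m^2 (5 s.f.)

887.58 m^2


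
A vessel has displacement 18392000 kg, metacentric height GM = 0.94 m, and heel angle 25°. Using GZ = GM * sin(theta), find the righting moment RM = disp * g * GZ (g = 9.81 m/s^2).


Formula: GZ = GM * sin(theta); RM = disp * g * GZ
Step 1 — GZ = 0.94 * sin(25°) = 0.94 * 0.422618 = 0.397261 m
Step 2 — RM = 18392000 * 9.81 * 0.397261 ≈ 71676000 N·m (5 s.f.)

71676000 N·m


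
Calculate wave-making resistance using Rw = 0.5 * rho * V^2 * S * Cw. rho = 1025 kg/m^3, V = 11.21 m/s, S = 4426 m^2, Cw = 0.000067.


Formula: Rw = 0.5 * rho * V^2 * S * Cw
Step 1 — V^2 = 11.21^2 = 125.6641
Step 2 — 0.5 * rho * V^2 = 0.5 * 1025 * 125.6641 = 64402.85125
Step 3 — Rw = 64402.85125 * 4426 * 0.000067 ≈ 19098 N (5 s.f.)

19098 N


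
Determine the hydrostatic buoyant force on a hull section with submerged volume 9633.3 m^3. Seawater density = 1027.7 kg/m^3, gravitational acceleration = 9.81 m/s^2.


Formula: Fb = rho * g * V
Substituting: Fb = 1027.7 * 9.81 * 9633.3
Intermediate: 1027.7 * 9.81 = 10081.737
Result: Fb = 10081.737 * 9633.3 ≈ 97120000 N (5 s.f.)

97120000 N


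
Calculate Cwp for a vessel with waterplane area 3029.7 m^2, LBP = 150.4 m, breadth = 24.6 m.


Formula: Cwp = Aw / (L * B)
Step 1 — L * B = 150.4 * 24.6 = 3699.84 m^2
Step 2 — Cwp = 3029.7 / 3699.84 ≈ 0.81887 (5 s.f.)

0.81887


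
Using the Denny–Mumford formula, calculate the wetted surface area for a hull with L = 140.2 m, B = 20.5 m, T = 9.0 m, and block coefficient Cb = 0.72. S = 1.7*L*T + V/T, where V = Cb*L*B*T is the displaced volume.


Formula: S = 1.7*L*T + V/T with V = Cb*L*B*T, i.e. S = L * (1.7*T + Cb*B)
Step 1 — 1.7*T = 1.7 * 9.0 = 15.3 m
Step 2 — Cb*B = 0.72 * 20.5 = 14.76 m
Step 3 — 1.7*T + Cb*B = 15.3 + 14.76 = 30.06 m
Step 4 — S = 140.2 * 30.06 ≈ 4214.4 m^2 (5 s.f.)

4214.4 m^2


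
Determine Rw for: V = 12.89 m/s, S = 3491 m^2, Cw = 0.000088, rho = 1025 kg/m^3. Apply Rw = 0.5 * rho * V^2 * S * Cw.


Formula: Rw = 0.5 * rho * V^2 * S * Cw
Step 1 — V^2 = 12.89^2 = 166.1521
Step 2 — 0.5 * rho * V^2 = 0.5 * 1025 * 166.1521 = 85152.95125
Step 3 — Rw = 85152.95125 * 3491 * 0.000088 ≈ 26160 N (5 s.f.)

26160 N


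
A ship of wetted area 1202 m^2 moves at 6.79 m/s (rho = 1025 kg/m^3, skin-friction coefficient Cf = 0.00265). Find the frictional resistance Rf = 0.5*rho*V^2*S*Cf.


Formula: Rf = 0.5 * rho * V^2 * S * Cf
Step 1 — V^2 = 6.79^2 = 46.1041
Step 2 — 0.5 * rho * V^2 = 0.5 * 1025 * 46.1041 = 23628.35125
Step 3 — Rf = 23628.35125 * 1202 * 0.00265 ≈ 75263 N (5 s.f.)

75263 N


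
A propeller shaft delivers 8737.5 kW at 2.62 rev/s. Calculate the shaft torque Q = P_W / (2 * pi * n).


Formula: Q = P_W / (2 * pi * n)
Step 1 — P_W = 8737.5 kW * 1000 = 8737500.0 W
Step 2 — 2 * pi * n = 2 * pi * 2.62 = 16.461946
Step 3 — Q = 8737500.0 / 16.461946 ≈ 530770 N·m (5 s.f.)

530770 N·m


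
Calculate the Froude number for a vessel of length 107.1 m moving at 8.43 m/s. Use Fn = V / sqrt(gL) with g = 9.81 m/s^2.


Formula: Fn = V / sqrt(g * L)
Step 1 — g * L = 9.81 * 107.1 = 1050.651
Step 2 — sqrt(g * L) = sqrt(1050.651) = 32.413747
Step 3 — Fn = 8.43 / 32.413747 ≈ 0.26007 (5 s.f.)

0.26007


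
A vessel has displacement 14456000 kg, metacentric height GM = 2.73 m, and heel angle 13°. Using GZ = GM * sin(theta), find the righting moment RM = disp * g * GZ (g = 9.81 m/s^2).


Formula: GZ = GM * sin(theta); RM = disp * g * GZ
Step 1 — GZ = 2.73 * sin(13°) = 2.73 * 0.224951 = 0.614116 m
Step 2 — RM = 14456000 * 9.81 * 0.614116 ≈ 87090000 N·m (5 s.f.)

87090000 N·m


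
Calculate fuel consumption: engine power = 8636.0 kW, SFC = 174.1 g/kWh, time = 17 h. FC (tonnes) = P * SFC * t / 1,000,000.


Formula: FC (tonnes) = P * SFC * t / 1,000,000
Step 1 — P * SFC * t = 8636.0 * 174.1 * 17 = 25559969.2 g
Step 2 — FC (tonnes) = 25559969.2 / 1,000,000 ≈ 25.560 tonnes (5 s.f.)

25.560 tonnes


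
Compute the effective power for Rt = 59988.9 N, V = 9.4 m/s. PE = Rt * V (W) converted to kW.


Formula: PE = Rt * V / 1000 (kW)
Step 1 — PE (W) = 59988.9 * 9.4 = 563895.66 W
Step 2 — PE (kW) = 563895.66 / 1000 ≈ 563.90 kW (5 s.f.)

563.90 kW


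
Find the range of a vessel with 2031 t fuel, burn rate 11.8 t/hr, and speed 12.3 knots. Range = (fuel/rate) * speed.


Formula: endurance = fuel / rate; range = endurance * speed
Step 1 — endurance = 2031 / 11.8 = 172.1186 hours
Step 2 — range = 172.1186 * 12.3 ≈ 2117.1 nautical miles (5 s.f.)

2117.1 NM


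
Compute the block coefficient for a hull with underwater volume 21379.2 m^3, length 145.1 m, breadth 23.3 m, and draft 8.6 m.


Formula: Cb = V / (L * B * T)
Step 1 — L * B * T = 145.1 * 23.3 * 8.6 = 29075.138 m^3
Step 2 — Cb = 21379.2 / 29075.138 ≈ 0.73531 (5 s.f.)

0.73531


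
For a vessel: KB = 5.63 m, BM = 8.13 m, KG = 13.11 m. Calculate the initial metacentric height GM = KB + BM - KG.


Formula: GM = KB + BM - KG
Step 1 — KM = KB + BM = 5.63 + 8.13 = 13.76 m
Step 2 — GM = KM - KG = 13.76 - 13.11 = 0.65 m

0.65 m


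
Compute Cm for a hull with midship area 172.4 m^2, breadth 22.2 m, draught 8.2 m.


Formula: Cm = Am / (B * T)
Step 1 — B * T = 22.2 * 8.2 = 182.04 m^2
Step 2 — Cm = 172.4 / 182.04 ≈ 0.94704 (5 s.f.)

0.94704


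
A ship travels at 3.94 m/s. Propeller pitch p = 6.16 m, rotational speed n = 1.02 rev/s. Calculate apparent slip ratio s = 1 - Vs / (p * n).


Formula: s = 1 - Vs / (p * n)
Step 1 — p * n = 6.16 * 1.02 = 6.2832
Step 2 — Vs / (p*n) = 3.94 / 6.2832 = 0.627069 (6 d.p.)
Step 3 — s = 1 - 0.627069 = 0.372931

0.372931


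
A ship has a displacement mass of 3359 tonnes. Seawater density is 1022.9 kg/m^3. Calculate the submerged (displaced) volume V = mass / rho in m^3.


Formula: V = mass / rho
Step 1 — convert tonnes to kg: 3359 t * 1000 = 3359000 kg
Step 2 — V = 3359000 / 1022.9 ≈ 3283.8 m^3 (5 s.f.)

3283.8 m^3


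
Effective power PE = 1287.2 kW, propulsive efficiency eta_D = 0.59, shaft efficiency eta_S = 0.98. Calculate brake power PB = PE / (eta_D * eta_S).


Formula: PB = PE / (eta_D * eta_S)
Step 1 — combined efficiency = eta_D * eta_S = 0.59 * 0.98 = 0.5782
Step 2 — PB = 1287.2 / 0.5782 ≈ 2226.2 kW (5 s.f.)

2226.2 kW


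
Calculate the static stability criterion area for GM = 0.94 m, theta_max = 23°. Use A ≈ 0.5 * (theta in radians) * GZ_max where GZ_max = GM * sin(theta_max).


Formula: GZ_max = GM * sin(theta); Area = 0.5 * theta_rad * GZ_max
Step 1 — GZ_max = 0.94 * sin(23°) = 0.94 * 0.390731 = 0.367287 m
Step 2 — theta_rad = 23 * pi/180 = 0.401426 rad
Step 3 — Area = 0.5 * 0.401426 * 0.367287 ≈ 0.073719 m·rad (5 s.f.)

0.073719 m·rad


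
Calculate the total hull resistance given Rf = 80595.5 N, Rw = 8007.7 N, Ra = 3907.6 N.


Formula: Rt = Rf + Rw + Ra
Substituting: Rt = 80595.5 + 8007.7 + 3907.6
Result: Rt = 92510.8 N

92510.8 N


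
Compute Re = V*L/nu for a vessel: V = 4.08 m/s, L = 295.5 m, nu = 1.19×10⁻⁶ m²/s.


Formula: Re = V * L / nu
Step 1 — V * L = 4.08 * 295.5 = 1205.64 m^2/s
Step 2 — Re = 1205.64 / 1.19e-6 = 1.01e+09

1.01e+09


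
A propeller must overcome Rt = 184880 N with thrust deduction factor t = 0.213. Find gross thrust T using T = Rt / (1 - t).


Formula: T = Rt / (1 - t)
Step 1 — (1 - t) = 1 - 0.213 = 0.787
Step 2 — T = 184880 / 0.787 ≈ 234920 N (5 s.f.)

234920 N


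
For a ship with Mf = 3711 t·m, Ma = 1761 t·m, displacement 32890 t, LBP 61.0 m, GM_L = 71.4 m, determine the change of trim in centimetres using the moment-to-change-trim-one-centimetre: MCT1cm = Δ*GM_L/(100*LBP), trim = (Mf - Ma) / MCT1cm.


Formula: net trimming moment = Mf - Ma; MCT1cm = Δ*GM_L/(100*LBP); trim = net moment / MCT1cm
Step 1 — net trimming moment = 3711 - 1761 = 1950 t·m
Step 2 — MCT1cm = 32890 * 71.4 / (100 * 61.0) = 384.9748 t·m/cm
Step 3 — trim = 1950 / 384.9748 ≈ 5.0653 cm (5 s.f.)

5.0653 cm


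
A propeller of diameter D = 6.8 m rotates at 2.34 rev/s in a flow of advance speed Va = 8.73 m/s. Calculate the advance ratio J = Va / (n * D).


Formula: J = Va / (n * D)
Step 1 — n * D = 2.34 * 6.8 = 15.912
Step 2 — J = 8.73 / 15.912 ≈ 0.54864 (5 s.f.)

0.54864


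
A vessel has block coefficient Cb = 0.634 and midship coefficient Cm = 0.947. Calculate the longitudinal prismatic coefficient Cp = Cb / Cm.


Formula: Cp = Cb / Cm
Substituting: Cp = 0.634 / 0.947
Result: Cp ≈ 0.66948 (5 s.f.)

0.66948


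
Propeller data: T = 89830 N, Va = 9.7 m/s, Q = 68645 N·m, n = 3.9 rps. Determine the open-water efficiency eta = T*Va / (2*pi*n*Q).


Formula: eta = T * Va / (2 * pi * n * Q)
Step 1 — numerator = T * Va = 89830 * 9.7 = 871351.0
Step 2 — 2 * pi * n = 2 * pi * 3.9 = 24.504423
Step 3 — denominator = 24.504423 * 68645 = 1682106.12
Step 4 — eta = 871351.0 / 1682106.12 ≈ 0.51801 (5 s.f.)

0.51801


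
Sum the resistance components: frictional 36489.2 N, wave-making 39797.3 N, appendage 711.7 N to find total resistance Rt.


Formula: Rt = Rf + Rw + Ra
Substituting: Rt = 36489.2 + 39797.3 + 711.7
Result: Rt = 76998.2 N

76998.2 N


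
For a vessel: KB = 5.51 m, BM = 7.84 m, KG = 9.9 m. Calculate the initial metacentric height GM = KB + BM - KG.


Formula: GM = KB + BM - KG
Step 1 — KM = KB + BM = 5.51 + 7.84 = 13.35 m
Step 2 — GM = KM - KG = 13.35 - 9.9 = 3.45 m

3.45 m


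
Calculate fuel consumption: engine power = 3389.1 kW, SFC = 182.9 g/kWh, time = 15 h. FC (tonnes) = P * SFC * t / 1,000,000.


Formula: FC (tonnes) = P * SFC * t / 1,000,000
Step 1 — P * SFC * t = 3389.1 * 182.9 * 15 = 9297995.85 g
Step 2 — FC (tonnes) = 9297995.85 / 1,000,000 ≈ 9.2980 tonnes (5 s.f.)

9.2980 tonnes


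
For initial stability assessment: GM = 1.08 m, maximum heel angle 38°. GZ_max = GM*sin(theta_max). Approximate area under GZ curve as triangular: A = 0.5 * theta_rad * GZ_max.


Formula: GZ_max = GM * sin(theta); Area = 0.5 * theta_rad * GZ_max
Step 1 — GZ_max = 1.08 * sin(38°) = 1.08 * 0.615661 = 0.664914 m
Step 2 — theta_rad = 38 * pi/180 = 0.663225 rad
Step 3 — Area = 0.5 * 0.663225 * 0.664914 ≈ 0.22049 m·rad (5 s.f.)

0.22049 m·rad


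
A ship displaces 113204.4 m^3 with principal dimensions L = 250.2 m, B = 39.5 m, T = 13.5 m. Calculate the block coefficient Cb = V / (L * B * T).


Formula: Cb = V / (L * B * T)
Step 1 — L * B * T = 250.2 * 39.5 * 13.5 = 133419.15 m^3
Step 2 — Cb = 113204.4 / 133419.15 ≈ 0.84849 (5 s.f.)

0.84849


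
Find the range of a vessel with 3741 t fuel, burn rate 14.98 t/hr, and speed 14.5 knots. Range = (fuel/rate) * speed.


Formula: endurance = fuel / rate; range = endurance * speed
Step 1 — endurance = 3741 / 14.98 = 249.733 hours
Step 2 — range = 249.733 * 14.5 ≈ 3621.1 nautical miles (5 s.f.)

3621.1 NM


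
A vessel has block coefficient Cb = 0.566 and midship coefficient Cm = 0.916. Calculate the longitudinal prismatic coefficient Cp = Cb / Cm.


Formula: Cp = Cb / Cm
Substituting: Cp = 0.566 / 0.916
Result: Cp ≈ 0.61790 (5 s.f.)

0.61790


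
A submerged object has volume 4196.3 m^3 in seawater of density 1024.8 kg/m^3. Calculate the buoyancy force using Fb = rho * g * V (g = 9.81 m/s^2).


Formula: Fb = rho * g * V
Substituting: Fb = 1024.8 * 9.81 * 4196.3
Intermediate: 1024.8 * 9.81 = 10053.288
Result: Fb = 10053.288 * 4196.3 ≈ 42187000 N (5 s.f.)

42187000 N


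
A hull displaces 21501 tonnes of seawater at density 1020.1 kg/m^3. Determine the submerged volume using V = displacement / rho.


Formula: V = mass / rho
Step 1 — convert tonnes to kg: 21501 t * 1000 = 21501000 kg
Step 2 — V = 21501000 / 1020.1 ≈ 21077 m^3 (5 s.f.)

21077 m^3


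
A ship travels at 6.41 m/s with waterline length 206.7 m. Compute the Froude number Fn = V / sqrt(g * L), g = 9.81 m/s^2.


Formula: Fn = V / sqrt(g * L)
Step 1 — g * L = 9.81 * 206.7 = 2027.727
Step 2 — sqrt(g * L) = sqrt(2027.727) = 45.03029
Step 3 — Fn = 6.41 / 45.03029 ≈ 0.14235 (5 s.f.)

0.14235


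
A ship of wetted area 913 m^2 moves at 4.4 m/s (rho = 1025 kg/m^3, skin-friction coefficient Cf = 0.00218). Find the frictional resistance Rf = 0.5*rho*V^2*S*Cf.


Formula: Rf = 0.5 * rho * V^2 * S * Cf
Step 1 — V^2 = 4.4^2 = 19.36
Step 2 — 0.5 * rho * V^2 = 0.5 * 1025 * 19.36 = 9922.0
Step 3 — Rf = 9922.0 * 913 * 0.00218 ≈ 19748 N (5 s.f.)

19748 N


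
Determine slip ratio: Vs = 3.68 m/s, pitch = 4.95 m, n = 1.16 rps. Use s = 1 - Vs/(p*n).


Formula: s = 1 - Vs / (p * n)
Step 1 — p * n = 4.95 * 1.16 = 5.742
Step 2 — Vs / (p*n) = 3.68 / 5.742 = 0.640892 (6 d.p.)
Step 3 — s = 1 - 0.640892 = 0.359108

0.359108


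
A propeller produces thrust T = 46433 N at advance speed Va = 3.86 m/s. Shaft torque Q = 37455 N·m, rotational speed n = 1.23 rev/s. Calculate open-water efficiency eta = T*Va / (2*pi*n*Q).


Formula: eta = T * Va / (2 * pi * n * Q)
Step 1 — numerator = T * Va = 46433 * 3.86 = 179231.38
Step 2 — 2 * pi * n = 2 * pi * 1.23 = 7.728318
Step 3 — denominator = 7.728318 * 37455 = 289464.15
Step 4 — eta = 179231.38 / 289464.15 ≈ 0.61918 (5 s.f.)

0.61918


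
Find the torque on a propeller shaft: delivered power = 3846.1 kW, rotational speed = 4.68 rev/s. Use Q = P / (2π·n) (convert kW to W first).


Formula: Q = P_W / (2 * pi * n)
Step 1 — P_W = 3846.1 kW * 1000 = 3846100.0 W
Step 2 — 2 * pi * n = 2 * pi * 4.68 = 29.405307
Step 3 — Q = 3846100.0 / 29.405307 ≈ 130800 N·m (5 s.f.)

130800 N·m


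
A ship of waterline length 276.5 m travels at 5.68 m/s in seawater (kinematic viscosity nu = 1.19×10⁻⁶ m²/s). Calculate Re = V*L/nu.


Formula: Re = V * L / nu
Step 1 — V * L = 5.68 * 276.5 = 1570.52 m^2/s
Step 2 — Re = 1570.52 / 1.19e-6 = 1.32e+09

1.32e+09


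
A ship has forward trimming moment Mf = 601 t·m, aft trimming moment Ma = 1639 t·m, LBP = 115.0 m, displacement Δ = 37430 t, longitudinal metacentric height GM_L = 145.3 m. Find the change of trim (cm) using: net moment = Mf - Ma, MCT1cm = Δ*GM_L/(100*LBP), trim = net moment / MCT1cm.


Formula: net trimming moment = Mf - Ma; MCT1cm = Δ*GM_L/(100*LBP); trim = net moment / MCT1cm
Step 1 — net trimming moment = 601 - 1639 = -1038 t·m
Step 2 — MCT1cm = 37430 * 145.3 / (100 * 115.0) = 472.9199 t·m/cm
Step 3 — trim = -1038 / 472.9199 ≈ -2.1949 cm (5 s.f.)

-2.1949 cm


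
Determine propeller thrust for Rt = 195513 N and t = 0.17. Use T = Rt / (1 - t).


Formula: T = Rt / (1 - t)
Step 1 — (1 - t) = 1 - 0.17 = 0.83
Step 2 — T = 195513 / 0.83 ≈ 235560 N (5 s.f.)

235560 N


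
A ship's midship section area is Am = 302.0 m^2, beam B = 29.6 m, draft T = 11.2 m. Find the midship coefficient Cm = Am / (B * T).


Formula: Cm = Am / (B * T)
Step 1 — B * T = 29.6 * 11.2 = 331.52 m^2
Step 2 — Cm = 302.0 / 331.52 ≈ 0.91096 (5 s.f.)

0.91096


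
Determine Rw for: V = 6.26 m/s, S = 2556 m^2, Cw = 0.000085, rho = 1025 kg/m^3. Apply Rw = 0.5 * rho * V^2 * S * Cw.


Formula: Rw = 0.5 * rho * V^2 * S * Cw
Step 1 — V^2 = 6.26^2 = 39.1876
Step 2 — 0.5 * rho * V^2 = 0.5 * 1025 * 39.1876 = 20083.645
Step 3 — Rw = 20083.645 * 2556 * 0.000085 ≈ 4363.4 N (5 s.f.)

4363.4 N


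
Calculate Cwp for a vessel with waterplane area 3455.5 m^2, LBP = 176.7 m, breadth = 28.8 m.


Formula: Cwp = Aw / (L * B)
Step 1 — L * B = 176.7 * 28.8 = 5088.96 m^2
Step 2 — Cwp = 3455.5 / 5088.96 ≈ 0.67902 (5 s.f.)

0.67902


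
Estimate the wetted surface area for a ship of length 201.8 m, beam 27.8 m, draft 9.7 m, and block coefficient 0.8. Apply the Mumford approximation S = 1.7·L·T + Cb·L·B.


Formula: S = 1.7*L*T + V/T with V = Cb*L*B*T, i.e. S = L * (1.7*T + Cb*B)
Step 1 — 1.7*T = 1.7 * 9.7 = 16.49 m
Step 2 — Cb*B = 0.8 * 27.8 = 22.24 m
Step 3 — 1.7*T + Cb*B = 16.49 + 22.24 = 38.73 m
Step 4 — S = 201.8 * 38.73 ≈ 7815.7 m^2 (5 s.f.)

7815.7 m^2


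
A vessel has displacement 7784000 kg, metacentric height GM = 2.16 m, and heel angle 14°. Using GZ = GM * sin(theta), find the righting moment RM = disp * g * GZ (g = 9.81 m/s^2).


Formula: GZ = GM * sin(theta); RM = disp * g * GZ
Step 1 — GZ = 2.16 * sin(14°) = 2.16 * 0.241922 = 0.522552 m
Step 2 — RM = 7784000 * 9.81 * 0.522552 ≈ 39903000 N·m (5 s.f.)

39903000 N·m


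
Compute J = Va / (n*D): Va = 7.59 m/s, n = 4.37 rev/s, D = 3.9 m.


Formula: J = Va / (n * D)
Step 1 — n * D = 4.37 * 3.9 = 17.043
Step 2 — J = 7.59 / 17.043 ≈ 0.44534 (5 s.f.)

0.44534


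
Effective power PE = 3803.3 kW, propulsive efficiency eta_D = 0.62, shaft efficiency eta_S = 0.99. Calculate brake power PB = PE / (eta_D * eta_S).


Formula: PB = PE / (eta_D * eta_S)
Step 1 — combined efficiency = eta_D * eta_S = 0.62 * 0.99 = 0.6138
Step 2 — PB = 3803.3 / 0.6138 ≈ 6196.3 kW (5 s.f.)

6196.3 kW


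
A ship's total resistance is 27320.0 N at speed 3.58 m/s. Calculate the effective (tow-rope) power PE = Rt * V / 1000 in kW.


Formula: PE = Rt * V / 1000 (kW)
Step 1 — PE (W) = 27320.0 * 3.58 = 97805.6 W
Step 2 — PE (kW) = 97805.6 / 1000 ≈ 97.806 kW (5 s.f.)

97.806 kW


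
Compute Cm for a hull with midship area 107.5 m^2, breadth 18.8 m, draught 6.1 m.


Formula: Cm = Am / (B * T)
Step 1 — B * T = 18.8 * 6.1 = 114.68 m^2
Step 2 — Cm = 107.5 / 114.68 ≈ 0.93739 (5 s.f.)

0.93739


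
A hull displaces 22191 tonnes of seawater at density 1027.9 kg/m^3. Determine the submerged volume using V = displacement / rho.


Formula: V = mass / rho
Step 1 — convert tonnes to kg: 22191 t * 1000 = 22191000 kg
Step 2 — V = 22191000 / 1027.9 ≈ 21589 m^3 (5 s.f.)

21589 m^3


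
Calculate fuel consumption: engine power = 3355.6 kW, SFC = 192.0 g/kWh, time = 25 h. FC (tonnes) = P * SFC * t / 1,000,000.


Formula: FC (tonnes) = P * SFC * t / 1,000,000
Step 1 — P * SFC * t = 3355.6 * 192.0 * 25 = 16106880.0 g
Step 2 — FC (tonnes) = 16106880.0 / 1,000,000 ≈ 16.107 tonnes (5 s.f.)

16.107 tonnes


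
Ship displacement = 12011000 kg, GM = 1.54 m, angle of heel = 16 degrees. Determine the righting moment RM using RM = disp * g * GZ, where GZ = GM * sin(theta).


Formula: GZ = GM * sin(theta); RM = disp * g * GZ
Step 1 — GZ = 1.54 * sin(16°) = 1.54 * 0.275637 = 0.424481 m
Step 2 — RM = 12011000 * 9.81 * 0.424481 ≈ 50016000 N·m (5 s.f.)

50016000 N·m


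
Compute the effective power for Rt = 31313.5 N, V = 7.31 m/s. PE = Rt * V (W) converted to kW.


Formula: PE = Rt * V / 1000 (kW)
Step 1 — PE (W) = 31313.5 * 7.31 = 228901.685 W
Step 2 — PE (kW) = 228901.685 / 1000 ≈ 228.90 kW (5 s.f.)

228.90 kW


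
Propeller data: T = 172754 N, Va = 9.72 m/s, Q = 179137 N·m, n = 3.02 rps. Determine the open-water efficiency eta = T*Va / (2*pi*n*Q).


Formula: eta = T * Va / (2 * pi * n * Q)
Step 1 — numerator = T * Va = 172754 * 9.72 = 1679168.88
Step 2 — 2 * pi * n = 2 * pi * 3.02 = 18.97522
Step 3 — denominator = 18.97522 * 179137 = 3399163.99
Step 4 — eta = 1679168.88 / 3399163.99 ≈ 0.49399 (5 s.f.)

0.49399


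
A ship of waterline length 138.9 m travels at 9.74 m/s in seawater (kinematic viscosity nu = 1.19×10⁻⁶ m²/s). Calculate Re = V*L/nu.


Formula: Re = V * L / nu
Step 1 — V * L = 9.74 * 138.9 = 1352.886 m^2/s
Step 2 — Re = 1352.886 / 1.19e-6 = 1.14e+09

1.14e+09


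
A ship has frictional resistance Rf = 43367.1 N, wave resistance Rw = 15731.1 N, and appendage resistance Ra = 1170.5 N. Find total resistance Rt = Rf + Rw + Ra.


Formula: Rt = Rf + Rw + Ra
Substituting: Rt = 43367.1 + 15731.1 + 1170.5
Result: Rt = 60268.7 N

60268.7 N


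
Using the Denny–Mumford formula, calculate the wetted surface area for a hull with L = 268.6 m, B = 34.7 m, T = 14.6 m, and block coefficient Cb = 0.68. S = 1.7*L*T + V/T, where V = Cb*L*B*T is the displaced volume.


Formula: S = 1.7*L*T + V/T with V = Cb*L*B*T, i.e. S = L * (1.7*T + Cb*B)
Step 1 — 1.7*T = 1.7 * 14.6 = 24.82 m
Step 2 — Cb*B = 0.68 * 34.7 = 23.596 m
Step 3 — 1.7*T + Cb*B = 24.82 + 23.596 = 48.416 m
Step 4 — S = 268.6 * 48.416 ≈ 13005 m^2 (5 s.f.)

13005 m^2


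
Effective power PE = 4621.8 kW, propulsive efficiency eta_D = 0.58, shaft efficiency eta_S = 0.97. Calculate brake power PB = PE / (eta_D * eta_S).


Formula: PB = PE / (eta_D * eta_S)
Step 1 — combined efficiency = eta_D * eta_S = 0.58 * 0.97 = 0.5626
Step 2 — PB = 4621.8 / 0.5626 ≈ 8215.1 kW (5 s.f.)

8215.1 kW


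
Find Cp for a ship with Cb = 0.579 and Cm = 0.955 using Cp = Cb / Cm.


Formula: Cp = Cb / Cm
Substituting: Cp = 0.579 / 0.955
Result: Cp ≈ 0.60628 (5 s.f.)

0.60628


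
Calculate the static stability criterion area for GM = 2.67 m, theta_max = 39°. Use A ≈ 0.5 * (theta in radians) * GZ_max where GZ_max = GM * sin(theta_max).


Formula: GZ_max = GM * sin(theta); Area = 0.5 * theta_rad * GZ_max
Step 1 — GZ_max = 2.67 * sin(39°) = 2.67 * 0.62932 = 1.680284 m
Step 2 — theta_rad = 39 * pi/180 = 0.680678 rad
Step 3 — Area = 0.5 * 0.680678 * 1.680284 ≈ 0.57187 m·rad (5 s.f.)

0.57187 m·rad


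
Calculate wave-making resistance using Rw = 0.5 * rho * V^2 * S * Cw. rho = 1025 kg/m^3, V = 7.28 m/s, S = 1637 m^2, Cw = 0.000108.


Formula: Rw = 0.5 * rho * V^2 * S * Cw
Step 1 — V^2 = 7.28^2 = 52.9984
Step 2 — 0.5 * rho * V^2 = 0.5 * 1025 * 52.9984 = 27161.68
Step 3 — Rw = 27161.68 * 1637 * 0.000108 ≈ 4802.1 N (5 s.f.)

4802.1 N


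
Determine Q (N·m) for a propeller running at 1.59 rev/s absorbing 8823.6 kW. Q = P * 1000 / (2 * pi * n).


Formula: Q = P_W / (2 * pi * n)
Step 1 — P_W = 8823.6 kW * 1000 = 8823600.0 W
Step 2 — 2 * pi * n = 2 * pi * 1.59 = 9.990265
Step 3 — Q = 8823600.0 / 9.990265 ≈ 883220 N·m (5 s.f.)

883220 N·m


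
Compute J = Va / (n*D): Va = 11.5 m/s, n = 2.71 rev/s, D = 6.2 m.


Formula: J = Va / (n * D)
Step 1 — n * D = 2.71 * 6.2 = 16.802
Step 2 — J = 11.5 / 16.802 ≈ 0.68444 (5 s.f.)

0.68444


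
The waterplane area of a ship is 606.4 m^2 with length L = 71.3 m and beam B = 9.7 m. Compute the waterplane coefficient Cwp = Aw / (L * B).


Formula: Cwp = Aw / (L * B)
Step 1 — L * B = 71.3 * 9.7 = 691.61 m^2
Step 2 — Cwp = 606.4 / 691.61 ≈ 0.87679 (5 s.f.)

0.87679


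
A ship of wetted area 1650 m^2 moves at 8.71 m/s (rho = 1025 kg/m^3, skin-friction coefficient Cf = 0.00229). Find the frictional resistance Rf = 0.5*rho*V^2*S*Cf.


Formula: Rf = 0.5 * rho * V^2 * S * Cf
Step 1 — V^2 = 8.71^2 = 75.8641
Step 2 — 0.5 * rho * V^2 = 0.5 * 1025 * 75.8641 = 38880.35125
Step 3 — Rf = 38880.35125 * 1650 * 0.00229 ≈ 146910 N (5 s.f.)

146910 N


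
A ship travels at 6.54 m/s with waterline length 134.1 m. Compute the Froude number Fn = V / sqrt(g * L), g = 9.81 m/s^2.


Formula: Fn = V / sqrt(g * L)
Step 1 — g * L = 9.81 * 134.1 = 1315.521
Step 2 — sqrt(g * L) = sqrt(1315.521) = 36.270112
Step 3 — Fn = 6.54 / 36.270112 ≈ 0.18031 (5 s.f.)

0.18031


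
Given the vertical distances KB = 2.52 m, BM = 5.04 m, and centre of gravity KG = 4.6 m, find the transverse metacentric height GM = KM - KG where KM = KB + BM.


Formula: GM = KB + BM - KG
Step 1 — KM = KB + BM = 2.52 + 5.04 = 7.56 m
Step 2 — GM = KM - KG = 7.56 - 4.6 = 2.96 m

2.96 m


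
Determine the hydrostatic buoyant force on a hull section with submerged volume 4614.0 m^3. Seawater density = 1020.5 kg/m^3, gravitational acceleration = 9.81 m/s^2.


Formula: Fb = rho * g * V
Substituting: Fb = 1020.5 * 9.81 * 4614.0
Intermediate: 1020.5 * 9.81 = 10011.105
Result: Fb = 10011.105 * 4614.0 ≈ 46191000 N (5 s.f.)

46191000 N


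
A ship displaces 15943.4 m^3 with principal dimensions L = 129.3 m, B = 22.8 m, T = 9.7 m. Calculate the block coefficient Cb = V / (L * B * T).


Formula: Cb = V / (L * B * T)
Step 1 — L * B * T = 129.3 * 22.8 * 9.7 = 28595.988 m^3
Step 2 — Cb = 15943.4 / 28595.988 ≈ 0.55754 (5 s.f.)

0.55754


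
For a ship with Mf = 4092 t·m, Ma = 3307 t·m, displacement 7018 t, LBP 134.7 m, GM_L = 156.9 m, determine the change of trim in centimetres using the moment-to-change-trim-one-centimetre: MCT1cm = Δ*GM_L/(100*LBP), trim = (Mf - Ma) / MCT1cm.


Formula: net trimming moment = Mf - Ma; MCT1cm = Δ*GM_L/(100*LBP); trim = net moment / MCT1cm
Step 1 — net trimming moment = 4092 - 3307 = 785 t·m
Step 2 — MCT1cm = 7018 * 156.9 / (100 * 134.7) = 81.7464 t·m/cm
Step 3 — trim = 785 / 81.7464 ≈ 9.6029 cm (5 s.f.)

9.6029 cm


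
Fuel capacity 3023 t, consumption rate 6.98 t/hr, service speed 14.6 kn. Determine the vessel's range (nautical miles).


Formula: endurance = fuel / rate; range = endurance * speed
Step 1 — endurance = 3023 / 6.98 = 433.0946 hours
Step 2 — range = 433.0946 * 14.6 ≈ 6323.2 nautical miles (5 s.f.)

6323.2 NM


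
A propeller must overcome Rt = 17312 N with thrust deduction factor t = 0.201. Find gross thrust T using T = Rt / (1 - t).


Formula: T = Rt / (1 - t)
Step 1 — (1 - t) = 1 - 0.201 = 0.799
Step 2 — T = 17312 / 0.799 ≈ 21667 N (5 s.f.)

21667 N


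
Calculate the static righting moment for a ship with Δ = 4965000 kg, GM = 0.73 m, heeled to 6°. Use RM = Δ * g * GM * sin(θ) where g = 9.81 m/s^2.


Formula: GZ = GM * sin(theta); RM = disp * g * GZ
Step 1 — GZ = 0.73 * sin(6°) = 0.73 * 0.104528 = 0.076305 m
Step 2 — RM = 4965000 * 9.81 * 0.076305 ≈ 3716600 N·m (5 s.f.)

3716600 N·m


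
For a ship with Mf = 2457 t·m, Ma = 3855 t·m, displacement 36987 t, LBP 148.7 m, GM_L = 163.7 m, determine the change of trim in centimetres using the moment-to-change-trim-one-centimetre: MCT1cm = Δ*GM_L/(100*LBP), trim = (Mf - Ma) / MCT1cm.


Formula: net trimming moment = Mf - Ma; MCT1cm = Δ*GM_L/(100*LBP); trim = net moment / MCT1cm
Step 1 — net trimming moment = 2457 - 3855 = -1398 t·m
Step 2 — MCT1cm = 36987 * 163.7 / (100 * 148.7) = 407.1804 t·m/cm
Step 3 — trim = -1398 / 407.1804 ≈ -3.4334 cm (5 s.f.)

-3.4334 cm


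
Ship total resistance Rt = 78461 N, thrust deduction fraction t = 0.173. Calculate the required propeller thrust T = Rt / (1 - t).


Formula: T = Rt / (1 - t)
Step 1 — (1 - t) = 1 - 0.173 = 0.827
Step 2 — T = 78461 / 0.827 ≈ 94874 N (5 s.f.)

94874 N


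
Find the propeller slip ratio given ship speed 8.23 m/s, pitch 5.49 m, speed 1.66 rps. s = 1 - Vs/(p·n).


Formula: s = 1 - Vs / (p * n)
Step 1 — p * n = 5.49 * 1.66 = 9.1134
Step 2 — Vs / (p*n) = 8.23 / 9.1134 = 0.903066 (6 d.p.)
Step 3 — s = 1 - 0.903066 = 0.096934

0.096934


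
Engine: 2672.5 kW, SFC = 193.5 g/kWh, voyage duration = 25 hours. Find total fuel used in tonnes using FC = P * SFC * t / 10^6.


Formula: FC (tonnes) = P * SFC * t / 1,000,000
Step 1 — P * SFC * t = 2672.5 * 193.5 * 25 = 12928218.75 g
Step 2 — FC (tonnes) = 12928218.75 / 1,000,000 ≈ 12.928 tonnes (5 s.f.)

12.928 tonnes


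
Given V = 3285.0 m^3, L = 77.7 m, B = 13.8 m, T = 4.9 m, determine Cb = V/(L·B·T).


Formula: Cb = V / (L * B * T)
Step 1 — L * B * T = 77.7 * 13.8 * 4.9 = 5254.074 m^3
Step 2 — Cb = 3285.0 / 5254.074 ≈ 0.62523 (5 s.f.)

0.62523


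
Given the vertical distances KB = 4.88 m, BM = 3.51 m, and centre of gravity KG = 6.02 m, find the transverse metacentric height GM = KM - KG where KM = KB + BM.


Formula: GM = KB + BM - KG
Step 1 — KM = KB + BM = 4.88 + 3.51 = 8.39 m
Step 2 — GM = KM - KG = 8.39 - 6.02 = 2.37 m

2.37 m


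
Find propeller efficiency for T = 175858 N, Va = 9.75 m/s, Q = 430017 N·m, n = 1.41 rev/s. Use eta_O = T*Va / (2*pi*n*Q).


Formula: eta = T * Va / (2 * pi * n * Q)
Step 1 — numerator = T * Va = 175858 * 9.75 = 1714615.5
Step 2 — 2 * pi * n = 2 * pi * 1.41 = 8.859291
Step 3 — denominator = 8.859291 * 430017 = 3809645.74
Step 4 — eta = 1714615.5 / 3809645.74 ≈ 0.45007 (5 s.f.)

0.45007


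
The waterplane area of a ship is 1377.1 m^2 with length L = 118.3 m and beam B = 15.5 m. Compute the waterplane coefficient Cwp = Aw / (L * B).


Formula: Cwp = Aw / (L * B)
Step 1 — L * B = 118.3 * 15.5 = 1833.65 m^2
Step 2 — Cwp = 1377.1 / 1833.65 ≈ 0.75102 (5 s.f.)

0.75102


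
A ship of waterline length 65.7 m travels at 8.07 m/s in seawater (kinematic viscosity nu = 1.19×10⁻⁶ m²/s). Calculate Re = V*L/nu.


Formula: Re = V * L / nu
Step 1 — V * L = 8.07 * 65.7 = 530.199 m^2/s
Step 2 — Re = 530.199 / 1.19e-6 = 4.46e+08

4.46e+08


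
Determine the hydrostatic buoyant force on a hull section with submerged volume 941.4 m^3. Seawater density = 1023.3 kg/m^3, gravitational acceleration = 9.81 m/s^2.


Formula: Fb = rho * g * V
Substituting: Fb = 1023.3 * 9.81 * 941.4
Intermediate: 1023.3 * 9.81 = 10038.573
Result: Fb = 10038.573 * 941.4 ≈ 9450300 N (5 s.f.)

9450300 N


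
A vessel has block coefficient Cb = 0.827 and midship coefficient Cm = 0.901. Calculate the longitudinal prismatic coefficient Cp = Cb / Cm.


Formula: Cp = Cb / Cm
Substituting: Cp = 0.827 / 0.901
Result: Cp ≈ 0.91787 (5 s.f.)

0.91787


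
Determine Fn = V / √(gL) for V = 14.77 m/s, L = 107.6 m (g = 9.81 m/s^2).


Formula: Fn = V / sqrt(g * L)
Step 1 — g * L = 9.81 * 107.6 = 1055.556
Step 2 — sqrt(g * L) = sqrt(1055.556) = 32.489321
Step 3 — Fn = 14.77 / 32.489321 ≈ 0.45461 (5 s.f.)

0.45461


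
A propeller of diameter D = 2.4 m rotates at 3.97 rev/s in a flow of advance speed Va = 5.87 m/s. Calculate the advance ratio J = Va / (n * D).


Formula: J = Va / (n * D)
Step 1 — n * D = 3.97 * 2.4 = 9.528
Step 2 — J = 5.87 / 9.528 ≈ 0.61608 (5 s.f.)

0.61608


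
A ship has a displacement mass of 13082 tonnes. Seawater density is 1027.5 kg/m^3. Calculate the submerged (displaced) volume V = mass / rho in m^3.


Formula: V = mass / rho
Step 1 — convert tonnes to kg: 13082 t * 1000 = 13082000 kg
Step 2 — V = 13082000 / 1027.5 ≈ 12732 m^3 (5 s.f.)

12732 m^3


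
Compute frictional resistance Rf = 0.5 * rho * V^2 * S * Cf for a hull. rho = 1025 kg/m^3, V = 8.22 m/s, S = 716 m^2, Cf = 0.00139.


Formula: Rf = 0.5 * rho * V^2 * S * Cf
Step 1 — V^2 = 8.22^2 = 67.5684
Step 2 — 0.5 * rho * V^2 = 0.5 * 1025 * 67.5684 = 34628.805
Step 3 — Rf = 34628.805 * 716 * 0.00139 ≈ 34464 N (5 s.f.)

34464 N


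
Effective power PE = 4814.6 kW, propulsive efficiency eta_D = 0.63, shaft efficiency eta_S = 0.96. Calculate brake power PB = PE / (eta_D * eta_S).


Formula: PB = PE / (eta_D * eta_S)
Step 1 — combined efficiency = eta_D * eta_S = 0.63 * 0.96 = 0.6048
Step 2 — PB = 4814.6 / 0.6048 ≈ 7960.6 kW (5 s.f.)

7960.6 kW


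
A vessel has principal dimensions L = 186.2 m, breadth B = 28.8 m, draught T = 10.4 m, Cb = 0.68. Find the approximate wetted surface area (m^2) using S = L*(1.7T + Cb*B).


Formula: S = 1.7*L*T + V/T with V = Cb*L*B*T, i.e. S = L * (1.7*T + Cb*B)
Step 1 — 1.7*T = 1.7 * 10.4 = 17.68 m
Step 2 — Cb*B = 0.68 * 28.8 = 19.584 m
Step 3 — 1.7*T + Cb*B = 17.68 + 19.584 = 37.264 m
Step 4 — S = 186.2 * 37.264 ≈ 6938.6 m^2 (5 s.f.)

6938.6 m^2


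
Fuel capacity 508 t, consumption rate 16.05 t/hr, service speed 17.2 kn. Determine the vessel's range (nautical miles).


Formula: endurance = fuel / rate; range = endurance * speed
Step 1 — endurance = 508 / 16.05 = 31.6511 hours
Step 2 — range = 31.6511 * 17.2 ≈ 544.40 nautical miles (5 s.f.)

544.40 NM


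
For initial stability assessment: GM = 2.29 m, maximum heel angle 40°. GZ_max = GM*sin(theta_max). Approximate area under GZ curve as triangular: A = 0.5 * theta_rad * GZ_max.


Formula: GZ_max = GM * sin(theta); Area = 0.5 * theta_rad * GZ_max
Step 1 — GZ_max = 2.29 * sin(40°) = 2.29 * 0.642788 = 1.471985 m
Step 2 — theta_rad = 40 * pi/180 = 0.698132 rad
Step 3 — Area = 0.5 * 0.698132 * 1.471985 ≈ 0.51382 m·rad (5 s.f.)

0.51382 m·rad


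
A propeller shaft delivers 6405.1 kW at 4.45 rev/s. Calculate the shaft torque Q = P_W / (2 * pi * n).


Formula: Q = P_W / (2 * pi * n)
Step 1 — P_W = 6405.1 kW * 1000 = 6405100.0 W
Step 2 — 2 * pi * n = 2 * pi * 4.45 = 27.960175
Step 3 — Q = 6405100.0 / 27.960175 ≈ 229080 N·m (5 s.f.)

229080 N·m


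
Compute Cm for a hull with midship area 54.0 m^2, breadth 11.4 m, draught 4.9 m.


Formula: Cm = Am / (B * T)
Step 1 — B * T = 11.4 * 4.9 = 55.86 m^2
Step 2 — Cm = 54.0 / 55.86 ≈ 0.96670 (5 s.f.)

0.96670


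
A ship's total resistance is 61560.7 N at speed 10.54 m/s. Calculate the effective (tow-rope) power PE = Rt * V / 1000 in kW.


Formula: PE = Rt * V / 1000 (kW)
Step 1 — PE (W) = 61560.7 * 10.54 = 648849.778 W
Step 2 — PE (kW) = 648849.778 / 1000 ≈ 648.85 kW (5 s.f.)

648.85 kW


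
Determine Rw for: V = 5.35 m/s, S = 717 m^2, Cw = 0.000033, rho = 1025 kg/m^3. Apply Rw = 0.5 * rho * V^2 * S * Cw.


Formula: Rw = 0.5 * rho * V^2 * S * Cw
Step 1 — V^2 = 5.35^2 = 28.6225
Step 2 — 0.5 * rho * V^2 = 0.5 * 1025 * 28.6225 = 14669.03125
Step 3 — Rw = 14669.03125 * 717 * 0.000033 ≈ 347.08 N (5 s.f.)

347.08 N


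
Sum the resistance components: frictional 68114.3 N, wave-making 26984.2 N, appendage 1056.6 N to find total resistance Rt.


Formula: Rt = Rf + Rw + Ra
Substituting: Rt = 68114.3 + 26984.2 + 1056.6
Result: Rt = 96155.1 N

96155.1 N


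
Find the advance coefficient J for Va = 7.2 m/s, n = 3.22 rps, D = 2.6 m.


Formula: J = Va / (n * D)
Step 1 — n * D = 3.22 * 2.6 = 8.372
Step 2 — J = 7.2 / 8.372 ≈ 0.86001 (5 s.f.)

0.86001


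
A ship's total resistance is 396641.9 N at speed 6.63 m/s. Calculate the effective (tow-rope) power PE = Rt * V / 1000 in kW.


Formula: PE = Rt * V / 1000 (kW)
Step 1 — PE (W) = 396641.9 * 6.63 = 2629735.797 W
Step 2 — PE (kW) = 2629735.797 / 1000 ≈ 2629.7 kW (5 s.f.)

2629.7 kW


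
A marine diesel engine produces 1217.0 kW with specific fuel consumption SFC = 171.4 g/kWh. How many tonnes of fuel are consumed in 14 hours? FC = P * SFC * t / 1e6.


Formula: FC (tonnes) = P * SFC * t / 1,000,000
Step 1 — P * SFC * t = 1217.0 * 171.4 * 14 = 2920313.2 g
Step 2 — FC (tonnes) = 2920313.2 / 1,000,000 ≈ 2.9203 tonnes (5 s.f.)

2.9203 tonnes


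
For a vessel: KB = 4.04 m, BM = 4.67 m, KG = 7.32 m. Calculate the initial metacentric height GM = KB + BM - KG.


Formula: GM = KB + BM - KG
Step 1 — KM = KB + BM = 4.04 + 4.67 = 8.71 m
Step 2 — GM = KM - KG = 8.71 - 7.32 = 1.39 m

1.39 m


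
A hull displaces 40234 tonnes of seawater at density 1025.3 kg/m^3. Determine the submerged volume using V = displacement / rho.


Formula: V = mass / rho
Step 1 — convert tonnes to kg: 40234 t * 1000 = 40234000 kg
Step 2 — V = 40234000 / 1025.3 ≈ 39241 m^3 (5 s.f.)

39241 m^3


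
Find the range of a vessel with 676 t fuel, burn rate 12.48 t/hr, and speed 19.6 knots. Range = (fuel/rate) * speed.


Formula: endurance = fuel / rate; range = endurance * speed
Step 1 — endurance = 676 / 12.48 = 54.1667 hours
Step 2 — range = 54.1667 * 19.6 ≈ 1061.7 nautical miles (5 s.f.)

1061.7 NM


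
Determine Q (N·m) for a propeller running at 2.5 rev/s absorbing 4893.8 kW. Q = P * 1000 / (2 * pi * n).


Formula: Q = P_W / (2 * pi * n)
Step 1 — P_W = 4893.8 kW * 1000 = 4893800.0 W
Step 2 — 2 * pi * n = 2 * pi * 2.5 = 15.707963
Step 3 — Q = 4893800.0 / 15.707963 ≈ 311550 N·m (5 s.f.)

311550 N·m
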